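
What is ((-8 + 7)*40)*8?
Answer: -320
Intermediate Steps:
((-8 + 7)*40)*8 = -1*40*8 = -40*8 = -320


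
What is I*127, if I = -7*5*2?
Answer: -8890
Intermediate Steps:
I = -70 (I = -35*2 = -70)
I*127 = -70*127 = -8890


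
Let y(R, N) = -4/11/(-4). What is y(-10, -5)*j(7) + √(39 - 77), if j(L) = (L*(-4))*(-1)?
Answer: 28/11 + I*√38 ≈ 2.5455 + 6.1644*I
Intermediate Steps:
y(R, N) = 1/11 (y(R, N) = -4*1/11*(-¼) = -4/11*(-¼) = 1/11)
j(L) = 4*L (j(L) = -4*L*(-1) = 4*L)
y(-10, -5)*j(7) + √(39 - 77) = (4*7)/11 + √(39 - 77) = (1/11)*28 + √(-38) = 28/11 + I*√38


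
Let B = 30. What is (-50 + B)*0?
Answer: 0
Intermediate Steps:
(-50 + B)*0 = (-50 + 30)*0 = -20*0 = 0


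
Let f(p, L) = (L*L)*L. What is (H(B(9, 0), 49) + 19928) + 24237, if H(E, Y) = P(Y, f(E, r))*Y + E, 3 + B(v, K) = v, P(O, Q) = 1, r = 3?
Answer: 44220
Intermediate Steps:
f(p, L) = L³ (f(p, L) = L²*L = L³)
B(v, K) = -3 + v
H(E, Y) = E + Y (H(E, Y) = 1*Y + E = Y + E = E + Y)
(H(B(9, 0), 49) + 19928) + 24237 = (((-3 + 9) + 49) + 19928) + 24237 = ((6 + 49) + 19928) + 24237 = (55 + 19928) + 24237 = 19983 + 24237 = 44220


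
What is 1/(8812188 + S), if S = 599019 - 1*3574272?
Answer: 1/5836935 ≈ 1.7132e-7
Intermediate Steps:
S = -2975253 (S = 599019 - 3574272 = -2975253)
1/(8812188 + S) = 1/(8812188 - 2975253) = 1/5836935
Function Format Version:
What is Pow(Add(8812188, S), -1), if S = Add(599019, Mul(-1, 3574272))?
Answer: Rational(1, 5836935) ≈ 1.7132e-7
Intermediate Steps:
S = -2975253 (S = Add(599019, -3574272) = -2975253)
Pow(Add(8812188, S), -1) = Pow(Add(8812188, -2975253), -1) = Pow(5836935, -1) = Rational(1, 5836935)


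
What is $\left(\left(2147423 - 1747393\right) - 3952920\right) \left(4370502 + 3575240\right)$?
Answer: $-28230347294380$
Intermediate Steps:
$\left(\left(2147423 - 1747393\right) - 3952920\right) \left(4370502 + 3575240\right) = \left(400030 - 3952920\right) 7945742 = \left(-3552890\right) 7945742 = -28230347294380$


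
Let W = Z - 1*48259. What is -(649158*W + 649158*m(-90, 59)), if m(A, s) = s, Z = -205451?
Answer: 164659575858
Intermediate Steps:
W = -253710 (W = -205451 - 1*48259 = -205451 - 48259 = -253710)
-(649158*W + 649158*m(-90, 59)) = -649158/(1/(59 - 253710)) = -649158/(1/(-253651)) = -649158/(-1/253651) = -649158*(-253651) = 164659575858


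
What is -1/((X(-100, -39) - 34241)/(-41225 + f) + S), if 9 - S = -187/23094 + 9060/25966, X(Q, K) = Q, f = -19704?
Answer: -18268305634458/168484979613133 ≈ -0.10843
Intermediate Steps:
S = 2596276619/299829402 (S = 9 - (-187/23094 + 9060/25966) = 9 - (-187*1/23094 + 9060*(1/25966)) = 9 - (-187/23094 + 4530/12983) = 9 - 1*102187999/299829402 = 9 - 102187999/299829402 = 2596276619/299829402 ≈ 8.6592)
-1/((X(-100, -39) - 34241)/(-41225 + f) + S) = -1/((-100 - 34241)/(-41225 - 19704) + 2596276619/299829402) = -1/(-34341/(-60929) + 2596276619/299829402) = -1/(-34341*(-1/60929) + 2596276619/299829402) = -1/(34341/60929 + 2596276619/299829402) = -1/168484979613133/18268305634458 = -1*18268305634458/168484979613133 = -18268305634458/168484979613133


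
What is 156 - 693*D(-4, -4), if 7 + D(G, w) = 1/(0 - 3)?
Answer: 5238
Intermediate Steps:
D(G, w) = -22/3 (D(G, w) = -7 + 1/(0 - 3) = -7 + 1/(-3) = -7 - 1/3 = -22/3)
156 - 693*D(-4, -4) = 156 - 693*(-22)/3 = 156 - 77*(-66) = 156 + 5082 = 5238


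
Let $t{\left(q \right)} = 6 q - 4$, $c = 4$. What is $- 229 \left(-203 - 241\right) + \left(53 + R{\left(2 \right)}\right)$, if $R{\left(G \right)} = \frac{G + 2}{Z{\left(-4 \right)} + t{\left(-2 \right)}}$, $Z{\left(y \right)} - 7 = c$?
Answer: $\frac{508641}{5} \approx 1.0173 \cdot 10^{5}$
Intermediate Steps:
$t{\left(q \right)} = -4 + 6 q$
$Z{\left(y \right)} = 11$ ($Z{\left(y \right)} = 7 + 4 = 11$)
$R{\left(G \right)} = - \frac{2}{5} - \frac{G}{5}$ ($R{\left(G \right)} = \frac{G + 2}{11 + \left(-4 + 6 \left(-2\right)\right)} = \frac{2 + G}{11 - 16} = \frac{2 + G}{-5} = \left(2 + G\right) \left(- \frac{1}{5}\right) = - \frac{2}{5} - \frac{G}{5}$)
$- 229 \left(-203 - 241\right) + \left(53 + R{\left(2 \right)}\right) = - 229 \left(-203 - 241\right) + \left(53 - \frac{4}{5}\right) = \left(-229\right) \left(-444\right) + \left(53 - \frac{4}{5}\right) = 101676 + \frac{261}{5} = \frac{508641}{5}$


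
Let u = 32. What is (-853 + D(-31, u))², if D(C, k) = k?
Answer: 674041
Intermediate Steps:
(-853 + D(-31, u))² = (-853 + 32)² = (-821)² = 674041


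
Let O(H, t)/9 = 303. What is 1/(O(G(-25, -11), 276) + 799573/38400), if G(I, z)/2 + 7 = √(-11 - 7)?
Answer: 38400/105516373 ≈ 0.00036392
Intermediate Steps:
G(I, z) = -14 + 6*I*√2 (G(I, z) = -14 + 2*√(-11 - 7) = -14 + 2*√(-18) = -14 + 2*(3*I*√2) = -14 + 6*I*√2)
O(H, t) = 2727 (O(H, t) = 9*303 = 2727)
1/(O(G(-25, -11), 276) + 799573/38400) = 1/(2727 + 799573/38400) = 1/(105516373/38400) = 38400/105516373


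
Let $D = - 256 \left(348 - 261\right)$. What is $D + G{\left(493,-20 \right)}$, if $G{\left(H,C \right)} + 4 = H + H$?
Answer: $-21290$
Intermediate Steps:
$G{\left(H,C \right)} = -4 + 2 H$ ($G{\left(H,C \right)} = -4 + \left(H + H\right) = -4 + 2 H$)
$D = -22272$ ($D = \left(-256\right) 87 = -22272$)
$D + G{\left(493,-20 \right)} = -22272 + \left(-4 + 2 \cdot 493\right) = -22272 + \left(-4 + 986\right) = -22272 + 982 = -21290$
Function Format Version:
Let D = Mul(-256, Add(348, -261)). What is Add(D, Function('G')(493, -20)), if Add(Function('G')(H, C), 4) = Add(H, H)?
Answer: -21290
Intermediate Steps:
Function('G')(H, C) = Add(-4, Mul(2, H)) (Function('G')(H, C) = Add(-4, Add(H, H)) = Add(-4, Mul(2, H)))
D = -22272 (D = Mul(-256, 87) = -22272)
Add(D, Function('G')(493, -20)) = Add(-22272, Add(-4, Mul(2, 493))) = Add(-22272, Add(-4, 986)) = Add(-22272, 982) = -21290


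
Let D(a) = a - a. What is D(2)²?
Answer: 0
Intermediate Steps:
D(a) = 0
D(2)² = 0² = 0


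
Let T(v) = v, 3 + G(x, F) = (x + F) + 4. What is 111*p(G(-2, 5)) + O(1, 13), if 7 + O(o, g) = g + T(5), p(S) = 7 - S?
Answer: 344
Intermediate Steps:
G(x, F) = 1 + F + x (G(x, F) = -3 + ((x + F) + 4) = -3 + ((F + x) + 4) = -3 + (4 + F + x) = 1 + F + x)
O(o, g) = -2 + g (O(o, g) = -7 + (g + 5) = -7 + (5 + g) = -2 + g)
111*p(G(-2, 5)) + O(1, 13) = 111*(7 - (1 + 5 - 2)) + (-2 + 13) = 111*(7 - 1*4) + 11 = 111*(7 - 4) + 11 = 111*3 + 11 = 333 + 11 = 344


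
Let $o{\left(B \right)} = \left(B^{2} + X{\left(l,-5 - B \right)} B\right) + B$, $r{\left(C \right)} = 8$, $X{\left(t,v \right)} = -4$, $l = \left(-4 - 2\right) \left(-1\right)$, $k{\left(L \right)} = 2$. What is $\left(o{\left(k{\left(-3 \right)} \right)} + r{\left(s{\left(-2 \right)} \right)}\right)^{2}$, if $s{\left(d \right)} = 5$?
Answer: $36$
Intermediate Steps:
$l = 6$ ($l = \left(-6\right) \left(-1\right) = 6$)
$o{\left(B \right)} = B^{2} - 3 B$ ($o{\left(B \right)} = \left(B^{2} - 4 B\right) + B = B^{2} - 3 B$)
$\left(o{\left(k{\left(-3 \right)} \right)} + r{\left(s{\left(-2 \right)} \right)}\right)^{2} = \left(2 \left(-3 + 2\right) + 8\right)^{2} = \left(2 \left(-1\right) + 8\right)^{2} = \left(-2 + 8\right)^{2} = 6^{2} = 36$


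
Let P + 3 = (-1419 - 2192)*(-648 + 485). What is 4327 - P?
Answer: -584263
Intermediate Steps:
P = 588590 (P = -3 + (-1419 - 2192)*(-648 + 485) = -3 - 3611*(-163) = -3 + 588593 = 588590)
4327 - P = 4327 - 1*588590 = 4327 - 588590 = -584263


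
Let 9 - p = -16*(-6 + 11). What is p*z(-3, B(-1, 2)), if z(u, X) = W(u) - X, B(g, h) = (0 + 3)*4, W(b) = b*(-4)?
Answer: 0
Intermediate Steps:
W(b) = -4*b
B(g, h) = 12 (B(g, h) = 3*4 = 12)
z(u, X) = -X - 4*u (z(u, X) = -4*u - X = -X - 4*u)
p = 89 (p = 9 - (-16)*(-6 + 11) = 9 - (-16)*5 = 9 - 1*(-80) = 9 + 80 = 89)
p*z(-3, B(-1, 2)) = 89*(-1*12 - 4*(-3)) = 89*(-12 + 12) = 89*0 = 0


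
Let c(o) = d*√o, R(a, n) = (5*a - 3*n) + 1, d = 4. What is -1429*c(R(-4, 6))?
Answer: -5716*I*√37 ≈ -34769.0*I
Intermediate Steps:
R(a, n) = 1 - 3*n + 5*a (R(a, n) = (-3*n + 5*a) + 1 = 1 - 3*n + 5*a)
c(o) = 4*√o
-1429*c(R(-4, 6)) = -5716*√(1 - 3*6 + 5*(-4)) = -5716*√(1 - 18 - 20) = -5716*√(-37) = -5716*I*√37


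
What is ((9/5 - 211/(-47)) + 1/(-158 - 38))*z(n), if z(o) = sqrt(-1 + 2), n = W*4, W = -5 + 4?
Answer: 289453/46060 ≈ 6.2843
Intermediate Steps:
W = -1
n = -4 (n = -1*4 = -4)
z(o) = 1 (z(o) = sqrt(1) = 1)
((9/5 - 211/(-47)) + 1/(-158 - 38))*z(n) = ((9/5 - 211/(-47)) + 1/(-158 - 38))*1 = ((9*(1/5) - 211*(-1/47)) + 1/(-196))*1 = ((9/5 + 211/47) - 1/196)*1 = (1478/235 - 1/196)*1 = (289453/46060)*1 = 289453/46060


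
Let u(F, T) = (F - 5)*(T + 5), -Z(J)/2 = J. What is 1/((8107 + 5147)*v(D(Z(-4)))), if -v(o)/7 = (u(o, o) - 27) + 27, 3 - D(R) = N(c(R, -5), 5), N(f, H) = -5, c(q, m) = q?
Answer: -1/3618342 ≈ -2.7637e-7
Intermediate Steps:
Z(J) = -2*J
D(R) = 8 (D(R) = 3 - 1*(-5) = 3 + 5 = 8)
u(F, T) = (-5 + F)*(5 + T)
v(o) = 175 - 7*o² (v(o) = -7*(((-25 - 5*o + 5*o + o*o) - 27) + 27) = -7*(((-25 - 5*o + 5*o + o²) - 27) + 27) = -7*(((-25 + o²) - 27) + 27) = -7*((-52 + o²) + 27) = -7*(-25 + o²) = 175 - 7*o²)
1/((8107 + 5147)*v(D(Z(-4)))) = 1/((8107 + 5147)*(175 - 7*8²)) = 1/(13254*(175 - 7*64)) = 1/(13254*(175 - 448)) = (1/13254)/(-273) = (1/13254)*(-1/273) = -1/3618342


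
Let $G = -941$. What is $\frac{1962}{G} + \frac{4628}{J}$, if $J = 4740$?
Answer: $- \frac{1236233}{1115085} \approx -1.1086$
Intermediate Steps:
$\frac{1962}{G} + \frac{4628}{J} = \frac{1962}{-941} + \frac{4628}{4740} = 1962 \left(- \frac{1}{941}\right) + 4628 \cdot \frac{1}{4740} = - \frac{1962}{941} + \frac{1157}{1185} = - \frac{1236233}{1115085}$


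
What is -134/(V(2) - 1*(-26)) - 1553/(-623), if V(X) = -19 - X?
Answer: -75717/3115 ≈ -24.307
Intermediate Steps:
-134/(V(2) - 1*(-26)) - 1553/(-623) = -134/((-19 - 1*2) - 1*(-26)) - 1553/(-623) = -134/((-19 - 2) + 26) - 1553*(-1/623) = -134/(-21 + 26) + 1553/623 = -134/5 + 1553/623 = -75717/3115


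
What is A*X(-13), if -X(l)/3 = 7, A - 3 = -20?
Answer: 357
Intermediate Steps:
A = -17 (A = 3 - 20 = -17)
X(l) = -21 (X(l) = -3*7 = -21)
A*X(-13) = -17*(-21) = 357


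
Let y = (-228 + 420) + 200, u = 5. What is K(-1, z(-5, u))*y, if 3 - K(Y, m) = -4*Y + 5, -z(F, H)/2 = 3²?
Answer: -2352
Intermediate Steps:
z(F, H) = -18 (z(F, H) = -2*3² = -2*9 = -18)
y = 392 (y = 192 + 200 = 392)
K(Y, m) = -2 + 4*Y (K(Y, m) = 3 - (-4*Y + 5) = 3 - (5 - 4*Y) = 3 + (-5 + 4*Y) = -2 + 4*Y)
K(-1, z(-5, u))*y = (-2 + 4*(-1))*392 = (-2 - 4)*392 = -6*392 = -2352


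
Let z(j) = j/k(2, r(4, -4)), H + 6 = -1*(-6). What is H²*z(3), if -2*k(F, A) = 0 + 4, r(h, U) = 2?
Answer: 0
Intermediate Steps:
k(F, A) = -2 (k(F, A) = -(0 + 4)/2 = -½*4 = -2)
H = 0 (H = -6 - 1*(-6) = -6 + 6 = 0)
z(j) = -j/2 (z(j) = j/(-2) = j*(-½) = -j/2)
H²*z(3) = 0²*(-½*3) = 0*(-3/2) = 0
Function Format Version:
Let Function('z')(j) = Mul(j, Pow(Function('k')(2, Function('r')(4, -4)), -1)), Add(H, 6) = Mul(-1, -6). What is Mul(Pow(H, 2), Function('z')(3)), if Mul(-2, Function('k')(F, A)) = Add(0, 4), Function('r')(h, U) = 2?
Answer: 0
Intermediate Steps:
Function('k')(F, A) = -2 (Function('k')(F, A) = Mul(Rational(-1, 2), Add(0, 4)) = Mul(Rational(-1, 2), 4) = -2)
H = 0 (H = Add(-6, Mul(-1, -6)) = Add(-6, 6) = 0)
Function('z')(j) = Mul(Rational(-1, 2), j) (Function('z')(j) = Mul(j, Pow(-2, -1)) = Mul(j, Rational(-1, 2)) = Mul(Rational(-1, 2), j))
Mul(Pow(H, 2), Function('z')(3)) = Mul(Pow(0, 2), Mul(Rational(-1, 2), 3)) = Mul(0, Rational(-3, 2)) = 0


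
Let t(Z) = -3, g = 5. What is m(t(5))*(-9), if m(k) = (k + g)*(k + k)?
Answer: 108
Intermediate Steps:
m(k) = 2*k*(5 + k) (m(k) = (k + 5)*(k + k) = (5 + k)*(2*k) = 2*k*(5 + k))
m(t(5))*(-9) = (2*(-3)*(5 - 3))*(-9) = (2*(-3)*2)*(-9) = -12*(-9) = 108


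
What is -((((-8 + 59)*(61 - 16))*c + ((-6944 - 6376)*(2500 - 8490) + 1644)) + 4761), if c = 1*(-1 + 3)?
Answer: -79797795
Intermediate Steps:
c = 2 (c = 1*2 = 2)
-((((-8 + 59)*(61 - 16))*c + ((-6944 - 6376)*(2500 - 8490) + 1644)) + 4761) = -((((-8 + 59)*(61 - 16))*2 + ((-6944 - 6376)*(2500 - 8490) + 1644)) + 4761) = -(((51*45)*2 + (-13320*(-5990) + 1644)) + 4761) = -((2295*2 + (79786800 + 1644)) + 4761) = -((4590 + 79788444) + 4761) = -(79793034 + 4761) = -1*79797795 = -79797795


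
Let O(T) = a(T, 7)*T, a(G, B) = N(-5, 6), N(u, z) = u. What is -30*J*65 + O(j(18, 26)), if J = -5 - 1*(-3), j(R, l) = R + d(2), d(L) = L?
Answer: 3800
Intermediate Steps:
j(R, l) = 2 + R (j(R, l) = R + 2 = 2 + R)
J = -2 (J = -5 + 3 = -2)
a(G, B) = -5
O(T) = -5*T
-30*J*65 + O(j(18, 26)) = -30*(-2)*65 - 5*(2 + 18) = 60*65 - 5*20 = 3900 - 100 = 3800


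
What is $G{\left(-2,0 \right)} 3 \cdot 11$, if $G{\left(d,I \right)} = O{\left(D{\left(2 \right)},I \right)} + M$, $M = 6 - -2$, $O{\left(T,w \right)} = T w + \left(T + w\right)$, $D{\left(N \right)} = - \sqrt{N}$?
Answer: $264 - 33 \sqrt{2} \approx 217.33$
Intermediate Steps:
$O{\left(T,w \right)} = T + w + T w$
$M = 8$ ($M = 6 + 2 = 8$)
$G{\left(d,I \right)} = 8 + I - \sqrt{2} - I \sqrt{2}$ ($G{\left(d,I \right)} = \left(- \sqrt{2} + I + - \sqrt{2} I\right) + 8 = \left(- \sqrt{2} + I - I \sqrt{2}\right) + 8 = \left(I - \sqrt{2} - I \sqrt{2}\right) + 8 = 8 + I - \sqrt{2} - I \sqrt{2}$)
$G{\left(-2,0 \right)} 3 \cdot 11 = \left(8 + 0 - \sqrt{2} - 0 \sqrt{2}\right) 3 \cdot 11 = \left(8 + 0 - \sqrt{2} + 0\right) 3 \cdot 11 = \left(8 - \sqrt{2}\right) 3 \cdot 11 = \left(24 - 3 \sqrt{2}\right) 11 = 264 - 33 \sqrt{2}$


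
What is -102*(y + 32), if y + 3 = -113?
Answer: 8568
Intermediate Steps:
y = -116 (y = -3 - 113 = -116)
-102*(y + 32) = -102*(-116 + 32) = -102*(-84) = 8568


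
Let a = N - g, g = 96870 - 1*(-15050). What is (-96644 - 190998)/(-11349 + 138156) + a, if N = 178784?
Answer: 8478535606/126807 ≈ 66862.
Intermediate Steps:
g = 111920 (g = 96870 + 15050 = 111920)
a = 66864 (a = 178784 - 1*111920 = 178784 - 111920 = 66864)
(-96644 - 190998)/(-11349 + 138156) + a = (-96644 - 190998)/(-11349 + 138156) + 66864 = -287642/126807 + 66864 = 8478535606/126807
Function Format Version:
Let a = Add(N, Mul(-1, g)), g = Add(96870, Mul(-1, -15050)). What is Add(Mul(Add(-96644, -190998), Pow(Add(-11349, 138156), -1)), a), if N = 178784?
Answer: Rational(8478535606, 126807) ≈ 66862.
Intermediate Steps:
g = 111920 (g = Add(96870, 15050) = 111920)
a = 66864 (a = Add(178784, Mul(-1, 111920)) = Add(178784, -111920) = 66864)
Add(Mul(Add(-96644, -190998), Pow(Add(-11349, 138156), -1)), a) = Add(Mul(Add(-96644, -190998), Pow(Add(-11349, 138156), -1)), 66864) = Add(Mul(-287642, Pow(126807, -1)), 66864) = Add(Mul(-287642, Rational(1, 126807)), 66864) = Add(Rational(-287642, 126807), 66864) = Rational(8478535606, 126807)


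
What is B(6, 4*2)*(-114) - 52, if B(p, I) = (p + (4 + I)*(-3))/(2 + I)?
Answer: 290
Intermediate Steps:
B(p, I) = (-12 + p - 3*I)/(2 + I) (B(p, I) = (p + (-12 - 3*I))/(2 + I) = (-12 + p - 3*I)/(2 + I))
B(6, 4*2)*(-114) - 52 = ((-12 + 6 - 12*2)/(2 + 4*2))*(-114) - 52 = ((-12 + 6 - 3*8)/(2 + 8))*(-114) - 52 = ((-12 + 6 - 24)/10)*(-114) - 52 = ((1/10)*(-30))*(-114) - 52 = -3*(-114) - 52 = 342 - 52 = 290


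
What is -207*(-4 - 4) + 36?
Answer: 1692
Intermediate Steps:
-207*(-4 - 4) + 36 = -207*(-8) + 36 = -69*(-24) + 36 = 1656 + 36 = 1692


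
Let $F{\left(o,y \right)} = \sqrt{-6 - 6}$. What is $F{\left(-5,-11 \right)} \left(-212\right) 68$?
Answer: $- 28832 i \sqrt{3} \approx - 49939.0 i$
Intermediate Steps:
$F{\left(o,y \right)} = 2 i \sqrt{3}$ ($F{\left(o,y \right)} = \sqrt{-12} = 2 i \sqrt{3}$)
$F{\left(-5,-11 \right)} \left(-212\right) 68 = 2 i \sqrt{3} \left(-212\right) 68 = - 424 i \sqrt{3} \cdot 68 = - 28832 i \sqrt{3}$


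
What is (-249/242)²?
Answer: 62001/58564 ≈ 1.0587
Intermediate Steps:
(-249/242)² = 62001/58564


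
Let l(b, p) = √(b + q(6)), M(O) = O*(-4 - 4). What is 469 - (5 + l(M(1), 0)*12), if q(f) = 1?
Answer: 464 - 12*I*√7 ≈ 464.0 - 31.749*I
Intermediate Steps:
M(O) = -8*O (M(O) = O*(-8) = -8*O)
l(b, p) = √(1 + b) (l(b, p) = √(b + 1) = √(1 + b))
469 - (5 + l(M(1), 0)*12) = 469 - (5 + √(1 - 8*1)*12) = 469 - (5 + √(1 - 8)*12) = 469 - (5 + √(-7)*12) = 469 - (5 + (I*√7)*12) = 469 - (5 + 12*I*√7) = 469 + (-5 - 12*I*√7) = 464 - 12*I*√7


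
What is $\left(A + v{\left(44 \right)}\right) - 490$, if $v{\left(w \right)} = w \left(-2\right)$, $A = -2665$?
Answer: $-3243$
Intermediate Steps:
$v{\left(w \right)} = - 2 w$
$\left(A + v{\left(44 \right)}\right) - 490 = \left(-2665 - 88\right) - 490 = -2753 - 490 = -3243$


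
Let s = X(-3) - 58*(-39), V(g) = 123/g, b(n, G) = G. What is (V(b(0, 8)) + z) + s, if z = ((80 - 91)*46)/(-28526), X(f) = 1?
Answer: 259973725/114104 ≈ 2278.4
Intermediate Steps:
z = 253/14263 (z = -11*46*(-1/28526) = -506*(-1/28526) = 253/14263 ≈ 0.017738)
s = 2263 (s = 1 - 58*(-39) = 1 + 2262 = 2263)
(V(b(0, 8)) + z) + s = (123/8 + 253/14263) + 2263 = 1756373/114104 + 2263 = 259973725/114104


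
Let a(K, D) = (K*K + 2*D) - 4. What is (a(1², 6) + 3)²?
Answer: 144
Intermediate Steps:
a(K, D) = -4 + K² + 2*D (a(K, D) = (K² + 2*D) - 4 = -4 + K² + 2*D)
(a(1², 6) + 3)² = ((-4 + (1²)² + 2*6) + 3)² = ((-4 + 1² + 12) + 3)² = ((-4 + 1 + 12) + 3)² = (9 + 3)² = 12² = 144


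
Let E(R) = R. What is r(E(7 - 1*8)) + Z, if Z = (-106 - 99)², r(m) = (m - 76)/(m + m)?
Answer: 84127/2 ≈ 42064.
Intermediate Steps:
r(m) = (-76 + m)/(2*m) (r(m) = (-76 + m)/((2*m)) = (-76 + m)*(1/(2*m)) = (-76 + m)/(2*m))
Z = 42025 (Z = (-205)² = 42025)
r(E(7 - 1*8)) + Z = (-76 + (7 - 1*8))/(2*(7 - 1*8)) + 42025 = (-76 + (7 - 8))/(2*(7 - 8)) + 42025 = (½)*(-76 - 1)/(-1) + 42025 = (½)*(-1)*(-77) + 42025 = 77/2 + 42025 = 84127/2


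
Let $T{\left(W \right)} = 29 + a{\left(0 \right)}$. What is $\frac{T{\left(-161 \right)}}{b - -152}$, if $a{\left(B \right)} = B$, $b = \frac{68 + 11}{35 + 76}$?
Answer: $\frac{3219}{16951} \approx 0.1899$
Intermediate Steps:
$b = \frac{79}{111} \approx 0.71171$
$T{\left(W \right)} = 29$ ($T{\left(W \right)} = 29 + 0 = 29$)
$\frac{T{\left(-161 \right)}}{b - -152} = \frac{29}{\frac{79}{111} - -152} = \frac{29}{\frac{79}{111} + 152} = \frac{29}{\frac{16951}{111}} = 29 \cdot \frac{111}{16951} = \frac{3219}{16951}$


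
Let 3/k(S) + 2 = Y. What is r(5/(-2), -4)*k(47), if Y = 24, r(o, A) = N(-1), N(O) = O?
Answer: -3/22 ≈ -0.13636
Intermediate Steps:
r(o, A) = -1
k(S) = 3/22 (k(S) = 3/(-2 + 24) = 3/22)
r(5/(-2), -4)*k(47) = -1*3/22 = -3/22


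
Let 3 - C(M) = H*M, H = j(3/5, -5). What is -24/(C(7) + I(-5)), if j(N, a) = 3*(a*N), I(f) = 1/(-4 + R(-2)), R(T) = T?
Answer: -144/395 ≈ -0.36456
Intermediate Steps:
I(f) = -⅙ (I(f) = 1/(-4 - 2) = 1/(-6) = -⅙)
j(N, a) = 3*N*a (j(N, a) = 3*(N*a) = 3*N*a)
H = -9 (H = 3*(3/5)*(-5) = 3*(3*(⅕))*(-5) = 3*(⅗)*(-5) = -9)
C(M) = 3 + 9*M (C(M) = 3 - (-9)*M = 3 + 9*M)
-24/(C(7) + I(-5)) = -24/((3 + 9*7) - ⅙) = -24/((3 + 63) - ⅙) = -24/(66 - ⅙) = -24/395/6 = -24*6/395 = -144/395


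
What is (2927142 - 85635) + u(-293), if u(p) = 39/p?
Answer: 832561512/293 ≈ 2.8415e+6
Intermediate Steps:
(2927142 - 85635) + u(-293) = (2927142 - 85635) + 39/(-293) = 2841507 + 39*(-1/293) = 2841507 - 39/293 = 832561512/293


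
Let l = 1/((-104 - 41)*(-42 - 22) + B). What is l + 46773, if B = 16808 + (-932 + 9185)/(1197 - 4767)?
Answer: 207418002461/4434567 ≈ 46773.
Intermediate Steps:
B = 2856967/170 (B = 16808 + 8253/(-3570) = 16808 + 8253*(-1/3570) = 16808 - 393/170 = 2856967/170 ≈ 16806.)
l = 170/4434567 (l = 1/((-104 - 41)*(-42 - 22) + 2856967/170) = 1/(-145*(-64) + 2856967/170) = 1/(9280 + 2856967/170) = 1/(4434567/170) = 170/4434567 ≈ 3.8335e-5)
l + 46773 = 170/4434567 + 46773 = 207418002461/4434567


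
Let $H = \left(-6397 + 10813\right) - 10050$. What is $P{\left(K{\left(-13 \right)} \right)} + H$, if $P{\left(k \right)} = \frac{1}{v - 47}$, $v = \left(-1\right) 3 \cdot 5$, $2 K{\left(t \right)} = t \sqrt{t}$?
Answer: $- \frac{349309}{62} \approx -5634.0$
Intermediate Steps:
$K{\left(t \right)} = \frac{t^{\frac{3}{2}}}{2}$ ($K{\left(t \right)} = \frac{t \sqrt{t}}{2} = \frac{t^{\frac{3}{2}}}{2}$)
$v = -15$ ($v = \left(-3\right) 5 = -15$)
$H = -5634$ ($H = 4416 - 10050 = -5634$)
$P{\left(k \right)} = - \frac{1}{62}$ ($P{\left(k \right)} = \frac{1}{-15 - 47} = \frac{1}{-62} = - \frac{1}{62}$)
$P{\left(K{\left(-13 \right)} \right)} + H = - \frac{1}{62} - 5634 = - \frac{349309}{62}$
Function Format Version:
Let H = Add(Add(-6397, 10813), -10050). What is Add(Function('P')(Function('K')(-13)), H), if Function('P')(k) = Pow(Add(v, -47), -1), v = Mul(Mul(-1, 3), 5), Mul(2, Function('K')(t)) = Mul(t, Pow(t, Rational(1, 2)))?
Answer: Rational(-349309, 62) ≈ -5634.0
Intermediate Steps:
Function('K')(t) = Mul(Rational(1, 2), Pow(t, Rational(3, 2))) (Function('K')(t) = Mul(Rational(1, 2), Mul(t, Pow(t, Rational(1, 2)))) = Mul(Rational(1, 2), Pow(t, Rational(3, 2))))
v = -15 (v = Mul(-3, 5) = -15)
H = -5634 (H = Add(4416, -10050) = -5634)
Function('P')(k) = Rational(-1, 62) (Function('P')(k) = Pow(Add(-15, -47), -1) = Pow(-62, -1) = Rational(-1, 62))
Add(Function('P')(Function('K')(-13)), H) = Add(Rational(-1, 62), -5634) = Rational(-349309, 62)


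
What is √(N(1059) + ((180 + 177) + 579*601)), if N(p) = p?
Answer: √349395 ≈ 591.10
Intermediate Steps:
√(N(1059) + ((180 + 177) + 579*601)) = √(1059 + ((180 + 177) + 579*601)) = √(1059 + (357 + 347979)) = √(1059 + 348336) = √349395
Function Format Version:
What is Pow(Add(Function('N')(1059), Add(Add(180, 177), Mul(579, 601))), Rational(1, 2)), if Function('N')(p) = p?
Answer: Pow(349395, Rational(1, 2)) ≈ 591.10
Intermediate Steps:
Pow(Add(Function('N')(1059), Add(Add(180, 177), Mul(579, 601))), Rational(1, 2)) = Pow(Add(1059, Add(Add(180, 177), Mul(579, 601))), Rational(1, 2)) = Pow(Add(1059, Add(357, 347979)), Rational(1, 2)) = Pow(Add(1059, 348336), Rational(1, 2)) = Pow(349395, Rational(1, 2))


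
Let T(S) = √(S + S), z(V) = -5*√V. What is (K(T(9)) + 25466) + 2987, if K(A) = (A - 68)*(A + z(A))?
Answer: 28471 - 204*√2 - 15*2^(¾)*√3 + 340*2^(¼)*√3 ≈ 28839.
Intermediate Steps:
T(S) = √2*√S (T(S) = √(2*S) = √2*√S)
K(A) = (-68 + A)*(A - 5*√A) (K(A) = (A - 68)*(A - 5*√A) = (-68 + A)*(A - 5*√A))
(K(T(9)) + 25466) + 2987 = (((√2*√9)² - 68*√2*√9 - 5*3*2^(¾)*√3 + 340*√(√2*√9)) + 25466) + 2987 = (((√2*3)² - 68*√2*3 - 5*3*2^(¾)*√3 + 340*√(√2*3)) + 25466) + 2987 = (((3*√2)² - 204*√2 - 5*3*2^(¾)*√3 + 340*√(3*√2)) + 25466) + 2987 = ((18 - 204*√2 - 15*2^(¾)*√3 + 340*(2^(¼)*√3)) + 25466) + 2987 = ((18 - 204*√2 - 15*2^(¾)*√3 + 340*2^(¼)*√3) + 25466) + 2987 = (25484 - 204*√2 - 15*2^(¾)*√3 + 340*2^(¼)*√3) + 2987 = 28471 - 204*√2 - 15*2^(¾)*√3 + 340*2^(¼)*√3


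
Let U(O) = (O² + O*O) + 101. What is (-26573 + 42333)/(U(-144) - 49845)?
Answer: -985/517 ≈ -1.9052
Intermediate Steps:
U(O) = 101 + 2*O² (U(O) = (O² + O²) + 101 = 2*O² + 101 = 101 + 2*O²)
(-26573 + 42333)/(U(-144) - 49845) = (-26573 + 42333)/((101 + 2*(-144)²) - 49845) = 15760/((101 + 2*20736) - 49845) = 15760/((101 + 41472) - 49845) = 15760/(41573 - 49845) = 15760/(-8272) = 15760*(-1/8272) = -985/517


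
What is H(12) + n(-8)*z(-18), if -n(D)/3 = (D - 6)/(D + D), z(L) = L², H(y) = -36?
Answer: -1773/2 ≈ -886.50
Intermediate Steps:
n(D) = -3*(-6 + D)/(2*D) (n(D) = -3*(D - 6)/(D + D) = -3*(-6 + D)/(2*D))
H(12) + n(-8)*z(-18) = -36 + (-3/2 + 9/(-8))*(-18)² = -36 + (-3/2 + 9*(-⅛))*324 = -36 + (-3/2 - 9/8)*324 = -36 - 21/8*324 = -36 - 1701/2 = -1773/2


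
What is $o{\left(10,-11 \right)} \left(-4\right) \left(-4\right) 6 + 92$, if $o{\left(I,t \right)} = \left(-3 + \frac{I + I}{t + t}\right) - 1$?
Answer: $- \frac{4172}{11} \approx -379.27$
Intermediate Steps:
$o{\left(I,t \right)} = -4 + \frac{I}{t}$ ($o{\left(I,t \right)} = \left(-3 + \frac{2 I}{2 t}\right) - 1 = \left(-3 + 2 I \frac{1}{2 t}\right) - 1 = \left(-3 + \frac{I}{t}\right) - 1 = -4 + \frac{I}{t}$)
$o{\left(10,-11 \right)} \left(-4\right) \left(-4\right) 6 + 92 = \left(-4 + \frac{10}{-11}\right) \left(-4\right) \left(-4\right) 6 + 92 = \left(-4 + 10 \left(- \frac{1}{11}\right)\right) 16 \cdot 6 + 92 = \left(-4 - \frac{10}{11}\right) 96 + 92 = \left(- \frac{54}{11}\right) 96 + 92 = - \frac{5184}{11} + 92 = - \frac{4172}{11}$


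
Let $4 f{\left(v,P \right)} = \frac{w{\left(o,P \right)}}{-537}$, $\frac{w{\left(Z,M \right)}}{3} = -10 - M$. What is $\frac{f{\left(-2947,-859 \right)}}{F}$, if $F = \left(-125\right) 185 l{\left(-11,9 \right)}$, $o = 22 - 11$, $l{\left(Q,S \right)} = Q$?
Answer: $- \frac{849}{182132500} \approx -4.6614 \cdot 10^{-6}$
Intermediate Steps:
$o = 11$
$w{\left(Z,M \right)} = -30 - 3 M$ ($w{\left(Z,M \right)} = 3 \left(-10 - M\right) = -30 - 3 M$)
$f{\left(v,P \right)} = \frac{5}{358} + \frac{P}{716}$ ($f{\left(v,P \right)} = \frac{\left(-30 - 3 P\right) \frac{1}{-537}}{4} = \frac{\left(-30 - 3 P\right) \left(- \frac{1}{537}\right)}{4} = \frac{\frac{10}{179} + \frac{P}{179}}{4} = \frac{5}{358} + \frac{P}{716}$)
$F = 254375$ ($F = \left(-125\right) 185 \left(-11\right) = \left(-23125\right) \left(-11\right) = 254375$)
$\frac{f{\left(-2947,-859 \right)}}{F} = \frac{\frac{5}{358} + \frac{1}{716} \left(-859\right)}{254375} = \left(\frac{5}{358} - \frac{859}{716}\right) \frac{1}{254375} = \left(- \frac{849}{716}\right) \frac{1}{254375} = - \frac{849}{182132500}$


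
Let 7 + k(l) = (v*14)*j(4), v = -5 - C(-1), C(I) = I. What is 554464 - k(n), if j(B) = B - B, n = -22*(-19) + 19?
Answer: 554471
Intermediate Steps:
n = 437 (n = 418 + 19 = 437)
j(B) = 0
v = -4 (v = -5 - 1*(-1) = -5 + 1 = -4)
k(l) = -7 (k(l) = -7 - 4*14*0 = -7 - 56*0 = -7 + 0 = -7)
554464 - k(n) = 554464 - 1*(-7) = 554464 + 7 = 554471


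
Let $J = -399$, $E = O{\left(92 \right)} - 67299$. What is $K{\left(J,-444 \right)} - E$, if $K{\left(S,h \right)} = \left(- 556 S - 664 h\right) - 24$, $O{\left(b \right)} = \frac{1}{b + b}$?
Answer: $\frac{107444039}{184} \approx 5.8394 \cdot 10^{5}$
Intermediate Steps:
$O{\left(b \right)} = \frac{1}{2 b}$
$E = - \frac{12383015}{184}$ ($E = \frac{1}{2 \cdot 92} - 67299 = \frac{1}{2} \cdot \frac{1}{92} - 67299 = \frac{1}{184} - 67299 = - \frac{12383015}{184} \approx -67299.0$)
$K{\left(S,h \right)} = -24 - 664 h - 556 S$ ($K{\left(S,h \right)} = \left(- 664 h - 556 S\right) - 24 = -24 - 664 h - 556 S$)
$K{\left(J,-444 \right)} - E = \left(-24 - -294816 - -221844\right) - - \frac{12383015}{184} = \left(-24 + 294816 + 221844\right) + \frac{12383015}{184} = 516636 + \frac{12383015}{184} = \frac{107444039}{184}$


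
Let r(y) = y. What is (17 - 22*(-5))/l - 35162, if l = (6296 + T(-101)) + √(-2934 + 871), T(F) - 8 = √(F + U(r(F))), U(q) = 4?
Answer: (-35162*√97 - 35162*√2063 + 221661121*I)/(√97 + √2063 - 6304*I) ≈ -35162.0 - 0.00017643*I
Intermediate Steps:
T(F) = 8 + √(4 + F) (T(F) = 8 + √(F + 4) = 8 + √(4 + F))
l = 6304 + I*√97 + I*√2063 (l = (6296 + (8 + √(4 - 101))) + √(-2934 + 871) = (6296 + (8 + √(-97))) + √(-2063) = (6296 + (8 + I*√97)) + I*√2063 = (6304 + I*√97) + I*√2063 = 6304 + I*√97 + I*√2063 ≈ 6304.0 + 55.269*I)
(17 - 22*(-5))/l - 35162 = (17 - 22*(-5))/(6304 + I*√97 + I*√2063) - 35162 = (17 + 110)/(6304 + I*√97 + I*√2063) - 35162 = 127/(6304 + I*√97 + I*√2063) - 35162 = -35162 + 127/(6304 + I*√97 + I*√2063)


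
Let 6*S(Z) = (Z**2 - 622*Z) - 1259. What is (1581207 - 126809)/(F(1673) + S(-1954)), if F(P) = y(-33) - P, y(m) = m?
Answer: 2908796/1674003 ≈ 1.7376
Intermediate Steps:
F(P) = -33 - P
S(Z) = -1259/6 - 311*Z/3 + Z**2/6 (S(Z) = ((Z**2 - 622*Z) - 1259)/6 = (-1259 + Z**2 - 622*Z)/6 = -1259/6 - 311*Z/3 + Z**2/6)
(1581207 - 126809)/(F(1673) + S(-1954)) = (1581207 - 126809)/((-33 - 1*1673) + (-1259/6 - 311/3*(-1954) + (1/6)*(-1954)**2)) = 1454398/((-33 - 1673) + (-1259/6 + 607694/3 + (1/6)*3818116)) = 1454398/(-1706 + (-1259/6 + 607694/3 + 1909058/3)) = 1454398/(-1706 + 1677415/2) = 1454398/(1674003/2) = 1454398*(2/1674003) = 2908796/1674003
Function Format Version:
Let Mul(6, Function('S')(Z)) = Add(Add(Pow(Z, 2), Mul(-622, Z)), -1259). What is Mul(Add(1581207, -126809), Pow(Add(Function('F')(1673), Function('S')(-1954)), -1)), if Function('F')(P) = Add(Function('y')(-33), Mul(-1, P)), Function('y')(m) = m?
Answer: Rational(2908796, 1674003) ≈ 1.7376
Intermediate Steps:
Function('F')(P) = Add(-33, Mul(-1, P))
Function('S')(Z) = Add(Rational(-1259, 6), Mul(Rational(-311, 3), Z), Mul(Rational(1, 6), Pow(Z, 2))) (Function('S')(Z) = Mul(Rational(1, 6), Add(Add(Pow(Z, 2), Mul(-622, Z)), -1259)) = Mul(Rational(1, 6), Add(-1259, Pow(Z, 2), Mul(-622, Z))) = Add(Rational(-1259, 6), Mul(Rational(-311, 3), Z), Mul(Rational(1, 6), Pow(Z, 2))))
Mul(Add(1581207, -126809), Pow(Add(Function('F')(1673), Function('S')(-1954)), -1)) = Mul(Add(1581207, -126809), Pow(Add(Add(-33, Mul(-1, 1673)), Add(Rational(-1259, 6), Mul(Rational(-311, 3), -1954), Mul(Rational(1, 6), Pow(-1954, 2)))), -1)) = Mul(1454398, Pow(Add(Add(-33, -1673), Add(Rational(-1259, 6), Rational(607694, 3), Mul(Rational(1, 6), 3818116))), -1)) = Mul(1454398, Pow(Add(-1706, Add(Rational(-1259, 6), Rational(607694, 3), Rational(1909058, 3))), -1)) = Mul(1454398, Pow(Add(-1706, Rational(1677415, 2)), -1)) = Mul(1454398, Pow(Rational(1674003, 2), -1)) = Mul(1454398, Rational(2, 1674003)) = Rational(2908796, 1674003)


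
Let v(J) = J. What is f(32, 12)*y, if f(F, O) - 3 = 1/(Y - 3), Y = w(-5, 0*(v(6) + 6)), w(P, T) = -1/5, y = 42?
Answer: 903/8 ≈ 112.88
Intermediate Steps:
w(P, T) = -1/5 (w(P, T) = -1*1/5 = -1/5)
Y = -1/5 ≈ -0.20000
f(F, O) = 43/16 (f(F, O) = 3 + 1/(-1/5 - 3) = 3 + 1/(-16/5) = 3 - 5/16 = 43/16)
f(32, 12)*y = (43/16)*42 = 903/8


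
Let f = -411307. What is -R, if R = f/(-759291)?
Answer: -31639/58407 ≈ -0.54170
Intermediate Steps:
R = 31639/58407 (R = -411307/(-759291) = -411307*(-1/759291) = 31639/58407 ≈ 0.54170)
-R = -1*31639/58407 = -31639/58407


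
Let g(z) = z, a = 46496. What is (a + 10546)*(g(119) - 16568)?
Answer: -938283858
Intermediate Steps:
(a + 10546)*(g(119) - 16568) = (46496 + 10546)*(119 - 16568) = 57042*(-16449) = -938283858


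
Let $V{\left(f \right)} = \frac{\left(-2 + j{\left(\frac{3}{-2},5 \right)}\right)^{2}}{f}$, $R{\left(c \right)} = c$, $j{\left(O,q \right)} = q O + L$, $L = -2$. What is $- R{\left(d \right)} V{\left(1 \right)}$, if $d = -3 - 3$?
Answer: $\frac{1587}{2} \approx 793.5$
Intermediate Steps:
$d = -6$
$j{\left(O,q \right)} = -2 + O q$ ($j{\left(O,q \right)} = q O - 2 = O q - 2 = -2 + O q$)
$V{\left(f \right)} = \frac{529}{4 f}$ ($V{\left(f \right)} = \frac{\left(-2 + \left(-2 + \frac{3}{-2} \cdot 5\right)\right)^{2}}{f} = \frac{\left(-2 + \left(-2 + 3 \left(- \frac{1}{2}\right) 5\right)\right)^{2}}{f} = \frac{\left(-2 - \frac{19}{2}\right)^{2}}{f} = \frac{\left(- \frac{23}{2}\right)^{2}}{f} = \frac{529}{4 f}$)
$- R{\left(d \right)} V{\left(1 \right)} = \left(-1\right) \left(-6\right) \frac{529}{4 \cdot 1} = 6 \cdot \frac{529}{4} \cdot 1 = 6 \cdot \frac{529}{4} = \frac{1587}{2}$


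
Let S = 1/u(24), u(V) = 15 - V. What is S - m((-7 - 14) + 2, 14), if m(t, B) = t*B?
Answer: 2393/9 ≈ 265.89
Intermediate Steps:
m(t, B) = B*t
S = -⅑ (S = 1/(15 - 1*24) = 1/(15 - 24) = 1/(-9) = -⅑ ≈ -0.11111)
S - m((-7 - 14) + 2, 14) = -⅑ - 14*((-7 - 14) + 2) = -⅑ - 14*(-21 + 2) = -⅑ - 14*(-19) = -⅑ - 1*(-266) = -⅑ + 266 = 2393/9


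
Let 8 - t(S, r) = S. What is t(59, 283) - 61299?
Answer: -61350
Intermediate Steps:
t(S, r) = 8 - S
t(59, 283) - 61299 = (8 - 1*59) - 61299 = (8 - 59) - 61299 = -51 - 61299 = -61350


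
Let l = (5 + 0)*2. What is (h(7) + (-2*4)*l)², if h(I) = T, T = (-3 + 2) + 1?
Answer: 6400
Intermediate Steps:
T = 0 (T = -1 + 1 = 0)
h(I) = 0
l = 10 (l = 5*2 = 10)
(h(7) + (-2*4)*l)² = (0 - 2*4*10)² = (0 - 8*10)² = (0 - 80)² = (-80)² = 6400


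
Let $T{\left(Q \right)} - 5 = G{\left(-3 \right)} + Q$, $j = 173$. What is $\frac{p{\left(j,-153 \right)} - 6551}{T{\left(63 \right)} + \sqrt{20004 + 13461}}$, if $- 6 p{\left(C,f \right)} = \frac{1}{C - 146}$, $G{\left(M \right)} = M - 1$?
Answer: $\frac{33960416}{2378889} - \frac{1061263 \sqrt{33465}}{4757778} \approx -26.529$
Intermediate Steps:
$G{\left(M \right)} = -1 + M$ ($G{\left(M \right)} = M - 1 = -1 + M$)
$T{\left(Q \right)} = 1 + Q$ ($T{\left(Q \right)} = 5 + \left(\left(-1 - 3\right) + Q\right) = 5 + \left(-4 + Q\right) = 1 + Q$)
$p{\left(C,f \right)} = - \frac{1}{6 \left(-146 + C\right)}$ ($p{\left(C,f \right)} = - \frac{1}{6 \left(C - 146\right)} = - \frac{1}{6 \left(-146 + C\right)}$)
$\frac{p{\left(j,-153 \right)} - 6551}{T{\left(63 \right)} + \sqrt{20004 + 13461}} = \frac{- \frac{1}{-876 + 6 \cdot 173} - 6551}{\left(1 + 63\right) + \sqrt{20004 + 13461}} = \frac{- \frac{1}{-876 + 1038} - 6551}{64 + \sqrt{33465}} = \frac{- \frac{1}{162} - 6551}{64 + \sqrt{33465}} = - \frac{1061263}{162 \left(64 + \sqrt{33465}\right)}$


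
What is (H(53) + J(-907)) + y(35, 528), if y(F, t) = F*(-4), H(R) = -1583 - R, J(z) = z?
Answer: -2683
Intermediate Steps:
y(F, t) = -4*F
(H(53) + J(-907)) + y(35, 528) = ((-1583 - 1*53) - 907) - 4*35 = ((-1583 - 53) - 907) - 140 = (-1636 - 907) - 140 = -2543 - 140 = -2683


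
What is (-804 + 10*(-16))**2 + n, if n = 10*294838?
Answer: 3877676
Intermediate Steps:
n = 2948380
(-804 + 10*(-16))**2 + n = (-804 + 10*(-16))**2 + 2948380 = (-804 - 160)**2 + 2948380 = (-964)**2 + 2948380 = 929296 + 2948380 = 3877676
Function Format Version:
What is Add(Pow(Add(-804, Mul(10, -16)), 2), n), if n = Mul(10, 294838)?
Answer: 3877676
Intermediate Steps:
n = 2948380
Add(Pow(Add(-804, Mul(10, -16)), 2), n) = Add(Pow(Add(-804, Mul(10, -16)), 2), 2948380) = Add(Pow(Add(-804, -160), 2), 2948380) = Add(Pow(-964, 2), 2948380) = Add(929296, 2948380) = 3877676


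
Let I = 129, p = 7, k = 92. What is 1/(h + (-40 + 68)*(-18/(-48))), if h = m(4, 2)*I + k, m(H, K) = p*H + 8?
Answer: 2/9493 ≈ 0.00021068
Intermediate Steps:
m(H, K) = 8 + 7*H (m(H, K) = 7*H + 8 = 8 + 7*H)
h = 4736 (h = (8 + 7*4)*129 + 92 = (8 + 28)*129 + 92 = 36*129 + 92 = 4644 + 92 = 4736)
1/(h + (-40 + 68)*(-18/(-48))) = 1/(4736 + (-40 + 68)*(-18/(-48))) = 1/(4736 + 28*(-18*(-1/48))) = 1/(4736 + 28*(3/8)) = 1/(4736 + 21/2) = 1/(9493/2) = 2/9493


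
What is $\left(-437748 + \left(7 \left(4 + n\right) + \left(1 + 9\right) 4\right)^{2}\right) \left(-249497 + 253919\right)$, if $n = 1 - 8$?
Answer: $-1934125314$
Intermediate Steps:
$n = -7$ ($n = 1 - 8 = -7$)
$\left(-437748 + \left(7 \left(4 + n\right) + \left(1 + 9\right) 4\right)^{2}\right) \left(-249497 + 253919\right) = \left(-437748 + \left(7 \left(4 - 7\right) + \left(1 + 9\right) 4\right)^{2}\right) \left(-249497 + 253919\right) = \left(-437748 + \left(7 \left(-3\right) + 10 \cdot 4\right)^{2}\right) 4422 = \left(-437748 + \left(-21 + 40\right)^{2}\right) 4422 = \left(-437748 + 19^{2}\right) 4422 = \left(-437748 + 361\right) 4422 = \left(-437387\right) 4422 = -1934125314$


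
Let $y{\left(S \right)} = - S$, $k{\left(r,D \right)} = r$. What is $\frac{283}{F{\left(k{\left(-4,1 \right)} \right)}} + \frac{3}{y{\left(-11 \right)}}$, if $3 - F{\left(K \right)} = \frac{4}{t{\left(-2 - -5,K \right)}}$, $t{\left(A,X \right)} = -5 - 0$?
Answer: $\frac{15622}{209} \approx 74.746$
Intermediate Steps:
$t{\left(A,X \right)} = -5$ ($t{\left(A,X \right)} = -5 + 0 = -5$)
$F{\left(K \right)} = \frac{19}{5}$ ($F{\left(K \right)} = 3 - \frac{4}{-5} = 3 - 4 \left(- \frac{1}{5}\right) = 3 - - \frac{4}{5} = 3 + \frac{4}{5} = \frac{19}{5}$)
$\frac{283}{F{\left(k{\left(-4,1 \right)} \right)}} + \frac{3}{y{\left(-11 \right)}} = \frac{283}{\frac{19}{5}} + \frac{3}{\left(-1\right) \left(-11\right)} = 283 \cdot \frac{5}{19} + \frac{3}{11} = \frac{1415}{19} + 3 \cdot \frac{1}{11} = \frac{1415}{19} + \frac{3}{11} = \frac{15622}{209}$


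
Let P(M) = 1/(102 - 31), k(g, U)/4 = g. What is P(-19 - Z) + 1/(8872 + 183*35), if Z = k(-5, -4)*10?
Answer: 15348/1084667 ≈ 0.014150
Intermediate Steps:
k(g, U) = 4*g
Z = -200 (Z = (4*(-5))*10 = -20*10 = -200)
P(M) = 1/71
P(-19 - Z) + 1/(8872 + 183*35) = 1/71 + 1/(8872 + 183*35) = 1/71 + 1/(8872 + 6405) = 1/71 + 1/15277 = 15348/1084667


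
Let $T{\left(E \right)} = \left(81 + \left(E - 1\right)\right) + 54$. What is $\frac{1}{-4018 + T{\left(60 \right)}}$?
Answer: $- \frac{1}{3824} \approx -0.00026151$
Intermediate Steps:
$T{\left(E \right)} = 134 + E$ ($T{\left(E \right)} = \left(81 + \left(E - 1\right)\right) + 54 = \left(81 + \left(-1 + E\right)\right) + 54 = \left(80 + E\right) + 54 = 134 + E$)
$\frac{1}{-4018 + T{\left(60 \right)}} = \frac{1}{-4018 + \left(134 + 60\right)} = \frac{1}{-4018 + 194} = \frac{1}{-3824} = - \frac{1}{3824}$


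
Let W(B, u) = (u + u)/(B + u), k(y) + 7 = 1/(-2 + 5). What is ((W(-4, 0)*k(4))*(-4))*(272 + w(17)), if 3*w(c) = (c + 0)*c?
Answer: 0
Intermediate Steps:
w(c) = c**2/3 (w(c) = ((c + 0)*c)/3 = (c*c)/3 = c**2/3)
k(y) = -20/3 (k(y) = -7 + 1/(-2 + 5) = -7 + 1/3 = -20/3)
W(B, u) = 2*u/(B + u) (W(B, u) = (2*u)/(B + u) = 2*u/(B + u))
((W(-4, 0)*k(4))*(-4))*(272 + w(17)) = (((2*0/(-4 + 0))*(-20/3))*(-4))*(272 + (1/3)*17**2) = (((2*0/(-4))*(-20/3))*(-4))*(272 + (1/3)*289) = (((2*0*(-1/4))*(-20/3))*(-4))*(272 + 289/3) = ((0*(-20/3))*(-4))*(1105/3) = (0*(-4))*(1105/3) = 0*(1105/3) = 0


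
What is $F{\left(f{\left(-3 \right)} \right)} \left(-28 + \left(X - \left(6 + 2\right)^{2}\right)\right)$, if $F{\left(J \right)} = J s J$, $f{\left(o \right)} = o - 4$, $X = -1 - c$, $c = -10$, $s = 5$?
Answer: $-20335$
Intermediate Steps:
$X = 9$ ($X = -1 - -10 = -1 + 10 = 9$)
$f{\left(o \right)} = -4 + o$
$F{\left(J \right)} = 5 J^{2}$ ($F{\left(J \right)} = J 5 J = 5 J J = 5 J^{2}$)
$F{\left(f{\left(-3 \right)} \right)} \left(-28 + \left(X - \left(6 + 2\right)^{2}\right)\right) = 5 \left(-4 - 3\right)^{2} \left(-28 + \left(9 - \left(6 + 2\right)^{2}\right)\right) = 5 \left(-7\right)^{2} \left(-28 + \left(9 - 8^{2}\right)\right) = 5 \cdot 49 \left(-28 + \left(9 - 64\right)\right) = 245 \left(-28 + \left(9 - 64\right)\right) = 245 \left(-28 - 55\right) = 245 \left(-83\right) = -20335$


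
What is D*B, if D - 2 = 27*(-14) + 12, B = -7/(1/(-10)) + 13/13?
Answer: -25844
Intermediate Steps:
B = 71 (B = -7/(-⅒) + 13*(1/13) = -7*(-10) + 1 = 70 + 1 = 71)
D = -364 (D = 2 + (27*(-14) + 12) = 2 + (-378 + 12) = 2 - 366 = -364)
D*B = -364*71 = -25844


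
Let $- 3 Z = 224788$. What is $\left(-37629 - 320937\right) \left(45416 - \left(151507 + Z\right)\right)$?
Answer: $11173514170$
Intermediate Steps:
$Z = - \frac{224788}{3}$ ($Z = \left(- \frac{1}{3}\right) 224788 = - \frac{224788}{3} \approx -74929.0$)
$\left(-37629 - 320937\right) \left(45416 - \left(151507 + Z\right)\right) = \left(-37629 - 320937\right) \left(45416 - \frac{229733}{3}\right) = - 358566 \left(45416 + \left(-151507 + \frac{224788}{3}\right)\right) = - 358566 \left(45416 - \frac{229733}{3}\right) = \left(-358566\right) \left(- \frac{93485}{3}\right) = 11173514170$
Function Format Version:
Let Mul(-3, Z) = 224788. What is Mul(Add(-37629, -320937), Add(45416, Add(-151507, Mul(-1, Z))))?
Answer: 11173514170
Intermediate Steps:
Z = Rational(-224788, 3) (Z = Mul(Rational(-1, 3), 224788) = Rational(-224788, 3) ≈ -74929.)
Mul(Add(-37629, -320937), Add(45416, Add(-151507, Mul(-1, Z)))) = Mul(Add(-37629, -320937), Add(45416, Add(-151507, Mul(-1, Rational(-224788, 3))))) = Mul(-358566, Add(45416, Add(-151507, Rational(224788, 3)))) = Mul(-358566, Add(45416, Rational(-229733, 3))) = Mul(-358566, Rational(-93485, 3)) = 11173514170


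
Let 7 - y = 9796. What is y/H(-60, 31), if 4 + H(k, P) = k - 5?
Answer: 3263/23 ≈ 141.87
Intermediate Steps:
H(k, P) = -9 + k (H(k, P) = -4 + (k - 5) = -4 + (-5 + k) = -9 + k)
y = -9789 (y = 7 - 1*9796 = 7 - 9796 = -9789)
y/H(-60, 31) = -9789/(-9 - 60) = -9789/(-69) = -9789*(-1/69) = 3263/23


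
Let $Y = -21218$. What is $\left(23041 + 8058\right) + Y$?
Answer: $9881$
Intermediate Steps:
$\left(23041 + 8058\right) + Y = \left(23041 + 8058\right) - 21218 = 31099 - 21218 = 9881$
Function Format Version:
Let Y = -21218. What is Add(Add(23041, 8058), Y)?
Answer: 9881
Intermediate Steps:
Add(Add(23041, 8058), Y) = Add(Add(23041, 8058), -21218) = Add(31099, -21218) = 9881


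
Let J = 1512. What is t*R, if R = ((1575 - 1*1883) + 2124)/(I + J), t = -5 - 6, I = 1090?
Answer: -9988/1301 ≈ -7.6772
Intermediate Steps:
t = -11
R = 908/1301 (R = ((1575 - 1*1883) + 2124)/(1090 + 1512) = ((1575 - 1883) + 2124)/2602 = (-308 + 2124)*(1/2602) = 1816*(1/2602) = 908/1301 ≈ 0.69792)
t*R = -11*908/1301 = -9988/1301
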